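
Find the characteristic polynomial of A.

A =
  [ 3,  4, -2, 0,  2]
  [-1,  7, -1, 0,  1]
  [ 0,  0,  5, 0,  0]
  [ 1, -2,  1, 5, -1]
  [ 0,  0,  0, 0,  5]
x^5 - 25*x^4 + 250*x^3 - 1250*x^2 + 3125*x - 3125

Expanding det(x·I − A) (e.g. by cofactor expansion or by noting that A is similar to its Jordan form J, which has the same characteristic polynomial as A) gives
  χ_A(x) = x^5 - 25*x^4 + 250*x^3 - 1250*x^2 + 3125*x - 3125
which factors as (x - 5)^5. The eigenvalues (with algebraic multiplicities) are λ = 5 with multiplicity 5.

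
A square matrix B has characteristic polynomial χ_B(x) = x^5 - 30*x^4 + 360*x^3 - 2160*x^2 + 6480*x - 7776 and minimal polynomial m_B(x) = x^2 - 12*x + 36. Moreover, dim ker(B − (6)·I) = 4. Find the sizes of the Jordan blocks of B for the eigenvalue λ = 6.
Block sizes for λ = 6: [2, 1, 1, 1]

Step 1 — from the characteristic polynomial, algebraic multiplicity of λ = 6 is 5. From dim ker(B − (6)·I) = 4, there are exactly 4 Jordan blocks for λ = 6.
Step 2 — from the minimal polynomial, the factor (x − 6)^2 tells us the largest block for λ = 6 has size 2.
Step 3 — with total size 5, 4 blocks, and largest block 2, the block sizes (in nonincreasing order) are [2, 1, 1, 1].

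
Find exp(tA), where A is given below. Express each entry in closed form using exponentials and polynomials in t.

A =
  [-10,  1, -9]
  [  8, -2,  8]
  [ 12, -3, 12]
e^{tA} =
  [1 - 10*t, 15*t^2/2 + t, -5*t^2 - 9*t]
  [8*t, -6*t^2 - 2*t + 1, 4*t^2 + 8*t]
  [12*t, -9*t^2 - 3*t, 6*t^2 + 12*t + 1]

Strategy: write A = P · J · P⁻¹ where J is a Jordan canonical form, so e^{tA} = P · e^{tJ} · P⁻¹, and e^{tJ} can be computed block-by-block.

A has Jordan form
J =
  [0, 1, 0]
  [0, 0, 1]
  [0, 0, 0]
(up to reordering of blocks).

Per-block formulas:
  For a 3×3 Jordan block J_3(0): exp(t · J_3(0)) = e^(0t)·(I + t·N + (t^2/2)·N^2), where N is the 3×3 nilpotent shift.

After assembling e^{tJ} and conjugating by P, we get:

e^{tA} =
  [1 - 10*t, 15*t^2/2 + t, -5*t^2 - 9*t]
  [8*t, -6*t^2 - 2*t + 1, 4*t^2 + 8*t]
  [12*t, -9*t^2 - 3*t, 6*t^2 + 12*t + 1]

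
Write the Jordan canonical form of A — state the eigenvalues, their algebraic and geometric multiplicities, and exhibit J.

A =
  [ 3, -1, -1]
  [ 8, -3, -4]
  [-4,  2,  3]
J_2(1) ⊕ J_1(1)

The characteristic polynomial is
  det(x·I − A) = x^3 - 3*x^2 + 3*x - 1 = (x - 1)^3

Eigenvalues and multiplicities (the geometric multiplicity of λ is n − rank(A − λI), which equals the number of Jordan blocks for λ):
  λ = 1: algebraic multiplicity = 3, geometric multiplicity = 2

Determining the block sizes for each eigenvalue:
  λ = 1: 2 blocks summing to 3 forces exactly one block of size 2 and the rest size 1 → block sizes [2, 1]

Assembling the blocks gives a Jordan form
J =
  [1, 1, 0]
  [0, 1, 0]
  [0, 0, 1]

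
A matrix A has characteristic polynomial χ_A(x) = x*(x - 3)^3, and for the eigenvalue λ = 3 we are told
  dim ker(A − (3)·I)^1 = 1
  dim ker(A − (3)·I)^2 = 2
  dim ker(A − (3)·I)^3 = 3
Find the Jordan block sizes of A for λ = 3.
Block sizes for λ = 3: [3]

From the dimensions of kernels of powers, the number of Jordan blocks of size at least j is d_j − d_{j−1} where d_j = dim ker(N^j) (with d_0 = 0). Computing the differences gives [1, 1, 1].
The number of blocks of size exactly k is (#blocks of size ≥ k) − (#blocks of size ≥ k + 1), so the partition is: 1 block(s) of size 3.
In nonincreasing order the block sizes are [3].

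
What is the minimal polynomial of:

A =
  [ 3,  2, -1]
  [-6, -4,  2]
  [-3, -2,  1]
x^2

The characteristic polynomial is χ_A(x) = x^3, so the eigenvalues are known. The minimal polynomial is
  m_A(x) = Π_λ (x − λ)^{k_λ}
where k_λ is the size of the *largest* Jordan block for λ (equivalently, the smallest k with (A − λI)^k v = 0 for every generalised eigenvector v of λ).

  λ = 0: largest Jordan block has size 2, contributing (x − 0)^2

So m_A(x) = x^2 = x^2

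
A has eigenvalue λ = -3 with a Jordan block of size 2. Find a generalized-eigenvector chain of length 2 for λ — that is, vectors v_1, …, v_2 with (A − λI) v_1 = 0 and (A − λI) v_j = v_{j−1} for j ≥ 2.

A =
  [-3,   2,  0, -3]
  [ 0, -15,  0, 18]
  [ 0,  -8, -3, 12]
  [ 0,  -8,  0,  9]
A Jordan chain for λ = -3 of length 2:
v_1 = (2, -12, -8, -8)ᵀ
v_2 = (0, 1, 0, 0)ᵀ

Let N = A − (-3)·I. We want v_2 with N^2 v_2 = 0 but N^1 v_2 ≠ 0; then v_{j-1} := N · v_j for j = 2, …, 2.

Pick v_2 = (0, 1, 0, 0)ᵀ.
Then v_1 = N · v_2 = (2, -12, -8, -8)ᵀ.

Sanity check: (A − (-3)·I) v_1 = (0, 0, 0, 0)ᵀ = 0. ✓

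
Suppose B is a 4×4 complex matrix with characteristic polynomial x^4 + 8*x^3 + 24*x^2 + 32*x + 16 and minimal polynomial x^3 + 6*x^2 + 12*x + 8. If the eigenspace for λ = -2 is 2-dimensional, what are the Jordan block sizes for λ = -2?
Block sizes for λ = -2: [3, 1]

Step 1 — from the characteristic polynomial, algebraic multiplicity of λ = -2 is 4. From dim ker(B − (-2)·I) = 2, there are exactly 2 Jordan blocks for λ = -2.
Step 2 — from the minimal polynomial, the factor (x + 2)^3 tells us the largest block for λ = -2 has size 3.
Step 3 — with total size 4, 2 blocks, and largest block 3, the block sizes (in nonincreasing order) are [3, 1].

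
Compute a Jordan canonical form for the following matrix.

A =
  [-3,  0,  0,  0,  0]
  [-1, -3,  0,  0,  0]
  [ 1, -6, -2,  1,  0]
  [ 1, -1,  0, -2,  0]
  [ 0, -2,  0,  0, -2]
J_2(-3) ⊕ J_2(-2) ⊕ J_1(-2)

The characteristic polynomial is
  det(x·I − A) = x^5 + 12*x^4 + 57*x^3 + 134*x^2 + 156*x + 72 = (x + 2)^3*(x + 3)^2

Eigenvalues and multiplicities (the geometric multiplicity of λ is n − rank(A − λI), which equals the number of Jordan blocks for λ):
  λ = -3: algebraic multiplicity = 2, geometric multiplicity = 1
  λ = -2: algebraic multiplicity = 3, geometric multiplicity = 2

Determining the block sizes for each eigenvalue:
  λ = -3: one block (gm = 1), so the single block has size am = 2 → block sizes [2]
  λ = -2: 2 blocks summing to 3 forces exactly one block of size 2 and the rest size 1 → block sizes [2, 1]

Assembling the blocks gives a Jordan form
J =
  [-3,  1,  0,  0,  0]
  [ 0, -3,  0,  0,  0]
  [ 0,  0, -2,  1,  0]
  [ 0,  0,  0, -2,  0]
  [ 0,  0,  0,  0, -2]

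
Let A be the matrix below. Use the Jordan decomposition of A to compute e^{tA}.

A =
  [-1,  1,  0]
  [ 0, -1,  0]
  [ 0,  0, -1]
e^{tA} =
  [exp(-t), t*exp(-t), 0]
  [0, exp(-t), 0]
  [0, 0, exp(-t)]

Strategy: write A = P · J · P⁻¹ where J is a Jordan canonical form, so e^{tA} = P · e^{tJ} · P⁻¹, and e^{tJ} can be computed block-by-block.

A has Jordan form
J =
  [-1,  1,  0]
  [ 0, -1,  0]
  [ 0,  0, -1]
(up to reordering of blocks).

Per-block formulas:
  For a 2×2 Jordan block J_2(-1): exp(t · J_2(-1)) = e^(-1t)·(I + t·N), where N is the 2×2 nilpotent shift.
  For a 1×1 block at λ = -1: exp(t · [-1]) = [e^(-1t)].

After assembling e^{tJ} and conjugating by P, we get:

e^{tA} =
  [exp(-t), t*exp(-t), 0]
  [0, exp(-t), 0]
  [0, 0, exp(-t)]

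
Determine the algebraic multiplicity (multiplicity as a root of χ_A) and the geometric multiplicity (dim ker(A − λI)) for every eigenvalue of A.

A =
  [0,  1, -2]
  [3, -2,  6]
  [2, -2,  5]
λ = 1: alg = 3, geom = 2

Step 1 — factor the characteristic polynomial to read off the algebraic multiplicities:
  χ_A(x) = (x - 1)^3

Step 2 — compute geometric multiplicities via the rank-nullity identity g(λ) = n − rank(A − λI):
  rank(A − (1)·I) = 1, so dim ker(A − (1)·I) = n − 1 = 2

Summary:
  λ = 1: algebraic multiplicity = 3, geometric multiplicity = 2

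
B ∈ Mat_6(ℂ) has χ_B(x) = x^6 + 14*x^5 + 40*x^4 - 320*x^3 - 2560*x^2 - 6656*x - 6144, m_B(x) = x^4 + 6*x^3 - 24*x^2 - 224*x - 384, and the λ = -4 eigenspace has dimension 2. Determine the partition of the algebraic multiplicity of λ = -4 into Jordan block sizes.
Block sizes for λ = -4: [3, 2]

Step 1 — from the characteristic polynomial, algebraic multiplicity of λ = -4 is 5. From dim ker(B − (-4)·I) = 2, there are exactly 2 Jordan blocks for λ = -4.
Step 2 — from the minimal polynomial, the factor (x + 4)^3 tells us the largest block for λ = -4 has size 3.
Step 3 — with total size 5, 2 blocks, and largest block 3, the block sizes (in nonincreasing order) are [3, 2].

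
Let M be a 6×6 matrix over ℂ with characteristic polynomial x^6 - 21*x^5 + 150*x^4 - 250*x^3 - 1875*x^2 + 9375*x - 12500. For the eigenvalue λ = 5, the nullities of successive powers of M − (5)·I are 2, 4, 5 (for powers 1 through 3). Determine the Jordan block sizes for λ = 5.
Block sizes for λ = 5: [3, 2]

From the dimensions of kernels of powers, the number of Jordan blocks of size at least j is d_j − d_{j−1} where d_j = dim ker(N^j) (with d_0 = 0). Computing the differences gives [2, 2, 1].
The number of blocks of size exactly k is (#blocks of size ≥ k) − (#blocks of size ≥ k + 1), so the partition is: 1 block(s) of size 2, 1 block(s) of size 3.
In nonincreasing order the block sizes are [3, 2].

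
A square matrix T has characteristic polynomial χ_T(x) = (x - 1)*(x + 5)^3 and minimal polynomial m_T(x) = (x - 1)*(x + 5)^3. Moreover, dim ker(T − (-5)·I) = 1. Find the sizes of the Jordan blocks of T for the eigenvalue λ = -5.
Block sizes for λ = -5: [3]

Step 1 — from the characteristic polynomial, algebraic multiplicity of λ = -5 is 3. From dim ker(T − (-5)·I) = 1, there are exactly 1 Jordan blocks for λ = -5.
Step 2 — from the minimal polynomial, the factor (x + 5)^3 tells us the largest block for λ = -5 has size 3.
Step 3 — with total size 3, 1 blocks, and largest block 3, the block sizes (in nonincreasing order) are [3].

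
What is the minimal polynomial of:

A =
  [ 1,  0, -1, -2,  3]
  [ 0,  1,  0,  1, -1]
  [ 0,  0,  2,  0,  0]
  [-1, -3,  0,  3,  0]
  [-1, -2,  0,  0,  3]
x^3 - 6*x^2 + 12*x - 8

The characteristic polynomial is χ_A(x) = (x - 2)^5, so the eigenvalues are known. The minimal polynomial is
  m_A(x) = Π_λ (x − λ)^{k_λ}
where k_λ is the size of the *largest* Jordan block for λ (equivalently, the smallest k with (A − λI)^k v = 0 for every generalised eigenvector v of λ).

  λ = 2: largest Jordan block has size 3, contributing (x − 2)^3

So m_A(x) = (x - 2)^3 = x^3 - 6*x^2 + 12*x - 8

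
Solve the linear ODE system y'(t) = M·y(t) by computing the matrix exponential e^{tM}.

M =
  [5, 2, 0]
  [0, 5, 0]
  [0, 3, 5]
e^{tM} =
  [exp(5*t), 2*t*exp(5*t), 0]
  [0, exp(5*t), 0]
  [0, 3*t*exp(5*t), exp(5*t)]

Strategy: write M = P · J · P⁻¹ where J is a Jordan canonical form, so e^{tM} = P · e^{tJ} · P⁻¹, and e^{tJ} can be computed block-by-block.

M has Jordan form
J =
  [5, 1, 0]
  [0, 5, 0]
  [0, 0, 5]
(up to reordering of blocks).

Per-block formulas:
  For a 2×2 Jordan block J_2(5): exp(t · J_2(5)) = e^(5t)·(I + t·N), where N is the 2×2 nilpotent shift.
  For a 1×1 block at λ = 5: exp(t · [5]) = [e^(5t)].

After assembling e^{tJ} and conjugating by P, we get:

e^{tM} =
  [exp(5*t), 2*t*exp(5*t), 0]
  [0, exp(5*t), 0]
  [0, 3*t*exp(5*t), exp(5*t)]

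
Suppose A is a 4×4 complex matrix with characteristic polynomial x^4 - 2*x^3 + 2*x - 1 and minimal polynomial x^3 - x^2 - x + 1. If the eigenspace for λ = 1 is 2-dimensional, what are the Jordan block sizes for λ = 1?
Block sizes for λ = 1: [2, 1]

Step 1 — from the characteristic polynomial, algebraic multiplicity of λ = 1 is 3. From dim ker(A − (1)·I) = 2, there are exactly 2 Jordan blocks for λ = 1.
Step 2 — from the minimal polynomial, the factor (x − 1)^2 tells us the largest block for λ = 1 has size 2.
Step 3 — with total size 3, 2 blocks, and largest block 2, the block sizes (in nonincreasing order) are [2, 1].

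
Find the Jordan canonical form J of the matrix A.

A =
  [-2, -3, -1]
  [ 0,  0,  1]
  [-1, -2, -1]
J_3(-1)

The characteristic polynomial is
  det(x·I − A) = x^3 + 3*x^2 + 3*x + 1 = (x + 1)^3

Eigenvalues and multiplicities (the geometric multiplicity of λ is n − rank(A − λI), which equals the number of Jordan blocks for λ):
  λ = -1: algebraic multiplicity = 3, geometric multiplicity = 1

Determining the block sizes for each eigenvalue:
  λ = -1: one block (gm = 1), so the single block has size am = 3 → block sizes [3]

Assembling the blocks gives a Jordan form
J =
  [-1,  1,  0]
  [ 0, -1,  1]
  [ 0,  0, -1]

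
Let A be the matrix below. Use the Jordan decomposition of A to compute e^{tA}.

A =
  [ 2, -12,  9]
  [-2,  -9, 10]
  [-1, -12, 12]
e^{tA} =
  [3*t*exp(3*t) + exp(-t), -3*exp(3*t) + 3*exp(-t), -3*t*exp(3*t) + 3*exp(3*t) - 3*exp(-t)]
  [2*t*exp(3*t) - exp(3*t) + exp(-t), -2*exp(3*t) + 3*exp(-t), -2*t*exp(3*t) + 3*exp(3*t) - 3*exp(-t)]
  [3*t*exp(3*t) - exp(3*t) + exp(-t), -3*exp(3*t) + 3*exp(-t), -3*t*exp(3*t) + 4*exp(3*t) - 3*exp(-t)]

Strategy: write A = P · J · P⁻¹ where J is a Jordan canonical form, so e^{tA} = P · e^{tJ} · P⁻¹, and e^{tJ} can be computed block-by-block.

A has Jordan form
J =
  [-1, 0, 0]
  [ 0, 3, 1]
  [ 0, 0, 3]
(up to reordering of blocks).

Per-block formulas:
  For a 2×2 Jordan block J_2(3): exp(t · J_2(3)) = e^(3t)·(I + t·N), where N is the 2×2 nilpotent shift.
  For a 1×1 block at λ = -1: exp(t · [-1]) = [e^(-1t)].

After assembling e^{tJ} and conjugating by P, we get:

e^{tA} =
  [3*t*exp(3*t) + exp(-t), -3*exp(3*t) + 3*exp(-t), -3*t*exp(3*t) + 3*exp(3*t) - 3*exp(-t)]
  [2*t*exp(3*t) - exp(3*t) + exp(-t), -2*exp(3*t) + 3*exp(-t), -2*t*exp(3*t) + 3*exp(3*t) - 3*exp(-t)]
  [3*t*exp(3*t) - exp(3*t) + exp(-t), -3*exp(3*t) + 3*exp(-t), -3*t*exp(3*t) + 4*exp(3*t) - 3*exp(-t)]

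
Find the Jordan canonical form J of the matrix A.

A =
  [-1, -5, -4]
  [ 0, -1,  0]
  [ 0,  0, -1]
J_2(-1) ⊕ J_1(-1)

The characteristic polynomial is
  det(x·I − A) = x^3 + 3*x^2 + 3*x + 1 = (x + 1)^3

Eigenvalues and multiplicities (the geometric multiplicity of λ is n − rank(A − λI), which equals the number of Jordan blocks for λ):
  λ = -1: algebraic multiplicity = 3, geometric multiplicity = 2

Determining the block sizes for each eigenvalue:
  λ = -1: 2 blocks summing to 3 forces exactly one block of size 2 and the rest size 1 → block sizes [2, 1]

Assembling the blocks gives a Jordan form
J =
  [-1,  1,  0]
  [ 0, -1,  0]
  [ 0,  0, -1]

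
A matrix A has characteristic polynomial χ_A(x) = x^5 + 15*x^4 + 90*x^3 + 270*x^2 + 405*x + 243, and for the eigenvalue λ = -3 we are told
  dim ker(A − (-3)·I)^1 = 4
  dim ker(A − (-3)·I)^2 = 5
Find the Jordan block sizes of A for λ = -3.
Block sizes for λ = -3: [2, 1, 1, 1]

From the dimensions of kernels of powers, the number of Jordan blocks of size at least j is d_j − d_{j−1} where d_j = dim ker(N^j) (with d_0 = 0). Computing the differences gives [4, 1].
The number of blocks of size exactly k is (#blocks of size ≥ k) − (#blocks of size ≥ k + 1), so the partition is: 3 block(s) of size 1, 1 block(s) of size 2.
In nonincreasing order the block sizes are [2, 1, 1, 1].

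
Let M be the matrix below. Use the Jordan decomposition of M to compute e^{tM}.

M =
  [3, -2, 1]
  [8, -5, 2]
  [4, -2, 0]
e^{tM} =
  [4 - 3*exp(-t), -2 + 2*exp(-t), 1 - exp(-t)]
  [8 - 8*exp(-t), -4 + 5*exp(-t), 2 - 2*exp(-t)]
  [4 - 4*exp(-t), -2 + 2*exp(-t), 1]

Strategy: write M = P · J · P⁻¹ where J is a Jordan canonical form, so e^{tM} = P · e^{tJ} · P⁻¹, and e^{tJ} can be computed block-by-block.

M has Jordan form
J =
  [-1,  0, 0]
  [ 0, -1, 0]
  [ 0,  0, 0]
(up to reordering of blocks).

Per-block formulas:
  For a 1×1 block at λ = -1: exp(t · [-1]) = [e^(-1t)].
  For a 1×1 block at λ = 0: exp(t · [0]) = [e^(0t)].

After assembling e^{tJ} and conjugating by P, we get:

e^{tM} =
  [4 - 3*exp(-t), -2 + 2*exp(-t), 1 - exp(-t)]
  [8 - 8*exp(-t), -4 + 5*exp(-t), 2 - 2*exp(-t)]
  [4 - 4*exp(-t), -2 + 2*exp(-t), 1]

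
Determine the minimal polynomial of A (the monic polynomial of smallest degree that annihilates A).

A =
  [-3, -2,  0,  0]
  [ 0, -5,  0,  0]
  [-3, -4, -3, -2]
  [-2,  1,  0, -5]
x^4 + 16*x^3 + 94*x^2 + 240*x + 225

The characteristic polynomial is χ_A(x) = (x + 3)^2*(x + 5)^2, so the eigenvalues are known. The minimal polynomial is
  m_A(x) = Π_λ (x − λ)^{k_λ}
where k_λ is the size of the *largest* Jordan block for λ (equivalently, the smallest k with (A − λI)^k v = 0 for every generalised eigenvector v of λ).

  λ = -5: largest Jordan block has size 2, contributing (x + 5)^2
  λ = -3: largest Jordan block has size 2, contributing (x + 3)^2

So m_A(x) = (x + 3)^2*(x + 5)^2 = x^4 + 16*x^3 + 94*x^2 + 240*x + 225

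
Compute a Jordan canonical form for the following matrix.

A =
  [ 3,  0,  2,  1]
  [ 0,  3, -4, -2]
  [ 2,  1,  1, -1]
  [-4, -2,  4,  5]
J_2(3) ⊕ J_2(3)

The characteristic polynomial is
  det(x·I − A) = x^4 - 12*x^3 + 54*x^2 - 108*x + 81 = (x - 3)^4

Eigenvalues and multiplicities (the geometric multiplicity of λ is n − rank(A − λI), which equals the number of Jordan blocks for λ):
  λ = 3: algebraic multiplicity = 4, geometric multiplicity = 2

Determining the block sizes for each eigenvalue:
  λ = 3: with am = 4 and gm = 2, the partition is not yet determined (e.g. several partitions of 4 into 2 parts exist). Let N = A − (3)·I. Computing rank(N^1) = 2, rank(N^2) = 0; the number of blocks of size ≥ j is rank(N^{j−1}) − rank(N^j), giving [2, 2]. So we have 2 block(s) of size 2 → block sizes [2, 2]

Assembling the blocks gives a Jordan form
J =
  [3, 1, 0, 0]
  [0, 3, 0, 0]
  [0, 0, 3, 1]
  [0, 0, 0, 3]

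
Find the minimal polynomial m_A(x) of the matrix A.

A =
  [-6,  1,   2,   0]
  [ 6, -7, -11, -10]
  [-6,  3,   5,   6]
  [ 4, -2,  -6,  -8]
x^3 + 12*x^2 + 48*x + 64

The characteristic polynomial is χ_A(x) = (x + 4)^4, so the eigenvalues are known. The minimal polynomial is
  m_A(x) = Π_λ (x − λ)^{k_λ}
where k_λ is the size of the *largest* Jordan block for λ (equivalently, the smallest k with (A − λI)^k v = 0 for every generalised eigenvector v of λ).

  λ = -4: largest Jordan block has size 3, contributing (x + 4)^3

So m_A(x) = (x + 4)^3 = x^3 + 12*x^2 + 48*x + 64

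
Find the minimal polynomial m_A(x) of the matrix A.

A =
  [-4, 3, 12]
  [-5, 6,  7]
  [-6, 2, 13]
x^3 - 15*x^2 + 75*x - 125

The characteristic polynomial is χ_A(x) = (x - 5)^3, so the eigenvalues are known. The minimal polynomial is
  m_A(x) = Π_λ (x − λ)^{k_λ}
where k_λ is the size of the *largest* Jordan block for λ (equivalently, the smallest k with (A − λI)^k v = 0 for every generalised eigenvector v of λ).

  λ = 5: largest Jordan block has size 3, contributing (x − 5)^3

So m_A(x) = (x - 5)^3 = x^3 - 15*x^2 + 75*x - 125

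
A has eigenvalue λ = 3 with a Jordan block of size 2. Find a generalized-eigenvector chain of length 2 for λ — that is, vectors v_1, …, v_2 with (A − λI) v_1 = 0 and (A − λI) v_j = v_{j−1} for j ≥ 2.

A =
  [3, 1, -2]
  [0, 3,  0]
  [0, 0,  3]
A Jordan chain for λ = 3 of length 2:
v_1 = (1, 0, 0)ᵀ
v_2 = (0, 1, 0)ᵀ

Let N = A − (3)·I. We want v_2 with N^2 v_2 = 0 but N^1 v_2 ≠ 0; then v_{j-1} := N · v_j for j = 2, …, 2.

Pick v_2 = (0, 1, 0)ᵀ.
Then v_1 = N · v_2 = (1, 0, 0)ᵀ.

Sanity check: (A − (3)·I) v_1 = (0, 0, 0)ᵀ = 0. ✓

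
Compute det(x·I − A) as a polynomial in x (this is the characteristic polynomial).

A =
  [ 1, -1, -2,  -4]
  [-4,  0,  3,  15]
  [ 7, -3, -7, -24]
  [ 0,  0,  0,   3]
x^4 + 3*x^3 - 6*x^2 - 28*x - 24

Expanding det(x·I − A) (e.g. by cofactor expansion or by noting that A is similar to its Jordan form J, which has the same characteristic polynomial as A) gives
  χ_A(x) = x^4 + 3*x^3 - 6*x^2 - 28*x - 24
which factors as (x - 3)*(x + 2)^3. The eigenvalues (with algebraic multiplicities) are λ = -2 with multiplicity 3, λ = 3 with multiplicity 1.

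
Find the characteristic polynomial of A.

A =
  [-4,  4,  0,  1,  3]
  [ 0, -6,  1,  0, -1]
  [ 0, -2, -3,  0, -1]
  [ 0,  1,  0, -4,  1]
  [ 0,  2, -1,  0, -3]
x^5 + 20*x^4 + 160*x^3 + 640*x^2 + 1280*x + 1024

Expanding det(x·I − A) (e.g. by cofactor expansion or by noting that A is similar to its Jordan form J, which has the same characteristic polynomial as A) gives
  χ_A(x) = x^5 + 20*x^4 + 160*x^3 + 640*x^2 + 1280*x + 1024
which factors as (x + 4)^5. The eigenvalues (with algebraic multiplicities) are λ = -4 with multiplicity 5.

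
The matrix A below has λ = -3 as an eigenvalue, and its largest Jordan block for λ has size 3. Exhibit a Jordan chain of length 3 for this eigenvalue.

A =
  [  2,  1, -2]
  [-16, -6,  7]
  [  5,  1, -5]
A Jordan chain for λ = -3 of length 3:
v_1 = (-1, 3, -1)ᵀ
v_2 = (5, -16, 5)ᵀ
v_3 = (1, 0, 0)ᵀ

Let N = A − (-3)·I. We want v_3 with N^3 v_3 = 0 but N^2 v_3 ≠ 0; then v_{j-1} := N · v_j for j = 3, …, 2.

Pick v_3 = (1, 0, 0)ᵀ.
Then v_2 = N · v_3 = (5, -16, 5)ᵀ.
Then v_1 = N · v_2 = (-1, 3, -1)ᵀ.

Sanity check: (A − (-3)·I) v_1 = (0, 0, 0)ᵀ = 0. ✓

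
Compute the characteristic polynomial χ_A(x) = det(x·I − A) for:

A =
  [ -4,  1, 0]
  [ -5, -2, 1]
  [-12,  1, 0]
x^3 + 6*x^2 + 12*x + 8

Expanding det(x·I − A) (e.g. by cofactor expansion or by noting that A is similar to its Jordan form J, which has the same characteristic polynomial as A) gives
  χ_A(x) = x^3 + 6*x^2 + 12*x + 8
which factors as (x + 2)^3. The eigenvalues (with algebraic multiplicities) are λ = -2 with multiplicity 3.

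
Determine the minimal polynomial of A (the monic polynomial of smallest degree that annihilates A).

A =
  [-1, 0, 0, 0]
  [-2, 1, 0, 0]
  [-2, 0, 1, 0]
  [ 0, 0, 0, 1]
x^2 - 1

The characteristic polynomial is χ_A(x) = (x - 1)^3*(x + 1), so the eigenvalues are known. The minimal polynomial is
  m_A(x) = Π_λ (x − λ)^{k_λ}
where k_λ is the size of the *largest* Jordan block for λ (equivalently, the smallest k with (A − λI)^k v = 0 for every generalised eigenvector v of λ).

  λ = -1: largest Jordan block has size 1, contributing (x + 1)
  λ = 1: largest Jordan block has size 1, contributing (x − 1)

So m_A(x) = (x - 1)*(x + 1) = x^2 - 1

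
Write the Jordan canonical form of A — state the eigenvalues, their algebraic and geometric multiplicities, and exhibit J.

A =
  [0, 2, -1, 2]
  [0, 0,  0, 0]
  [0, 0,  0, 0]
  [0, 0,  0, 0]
J_2(0) ⊕ J_1(0) ⊕ J_1(0)

The characteristic polynomial is
  det(x·I − A) = x^4

Eigenvalues and multiplicities (the geometric multiplicity of λ is n − rank(A − λI), which equals the number of Jordan blocks for λ):
  λ = 0: algebraic multiplicity = 4, geometric multiplicity = 3

Determining the block sizes for each eigenvalue:
  λ = 0: 3 blocks summing to 4 forces exactly one block of size 2 and the rest size 1 → block sizes [2, 1, 1]

Assembling the blocks gives a Jordan form
J =
  [0, 1, 0, 0]
  [0, 0, 0, 0]
  [0, 0, 0, 0]
  [0, 0, 0, 0]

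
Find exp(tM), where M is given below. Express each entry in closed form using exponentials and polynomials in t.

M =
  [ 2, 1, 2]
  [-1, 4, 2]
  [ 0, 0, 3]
e^{tM} =
  [-t*exp(3*t) + exp(3*t), t*exp(3*t), 2*t*exp(3*t)]
  [-t*exp(3*t), t*exp(3*t) + exp(3*t), 2*t*exp(3*t)]
  [0, 0, exp(3*t)]

Strategy: write M = P · J · P⁻¹ where J is a Jordan canonical form, so e^{tM} = P · e^{tJ} · P⁻¹, and e^{tJ} can be computed block-by-block.

M has Jordan form
J =
  [3, 1, 0]
  [0, 3, 0]
  [0, 0, 3]
(up to reordering of blocks).

Per-block formulas:
  For a 2×2 Jordan block J_2(3): exp(t · J_2(3)) = e^(3t)·(I + t·N), where N is the 2×2 nilpotent shift.
  For a 1×1 block at λ = 3: exp(t · [3]) = [e^(3t)].

After assembling e^{tJ} and conjugating by P, we get:

e^{tM} =
  [-t*exp(3*t) + exp(3*t), t*exp(3*t), 2*t*exp(3*t)]
  [-t*exp(3*t), t*exp(3*t) + exp(3*t), 2*t*exp(3*t)]
  [0, 0, exp(3*t)]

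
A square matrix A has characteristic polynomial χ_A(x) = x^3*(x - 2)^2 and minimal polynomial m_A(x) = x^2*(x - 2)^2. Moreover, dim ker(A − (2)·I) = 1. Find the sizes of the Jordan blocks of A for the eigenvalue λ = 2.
Block sizes for λ = 2: [2]

Step 1 — from the characteristic polynomial, algebraic multiplicity of λ = 2 is 2. From dim ker(A − (2)·I) = 1, there are exactly 1 Jordan blocks for λ = 2.
Step 2 — from the minimal polynomial, the factor (x − 2)^2 tells us the largest block for λ = 2 has size 2.
Step 3 — with total size 2, 1 blocks, and largest block 2, the block sizes (in nonincreasing order) are [2].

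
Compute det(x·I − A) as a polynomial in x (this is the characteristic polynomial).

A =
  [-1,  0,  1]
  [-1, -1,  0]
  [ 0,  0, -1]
x^3 + 3*x^2 + 3*x + 1

Expanding det(x·I − A) (e.g. by cofactor expansion or by noting that A is similar to its Jordan form J, which has the same characteristic polynomial as A) gives
  χ_A(x) = x^3 + 3*x^2 + 3*x + 1
which factors as (x + 1)^3. The eigenvalues (with algebraic multiplicities) are λ = -1 with multiplicity 3.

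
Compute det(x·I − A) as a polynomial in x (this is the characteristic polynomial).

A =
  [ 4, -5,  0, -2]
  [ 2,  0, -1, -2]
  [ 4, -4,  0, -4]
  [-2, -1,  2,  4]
x^4 - 8*x^3 + 24*x^2 - 32*x + 16

Expanding det(x·I − A) (e.g. by cofactor expansion or by noting that A is similar to its Jordan form J, which has the same characteristic polynomial as A) gives
  χ_A(x) = x^4 - 8*x^3 + 24*x^2 - 32*x + 16
which factors as (x - 2)^4. The eigenvalues (with algebraic multiplicities) are λ = 2 with multiplicity 4.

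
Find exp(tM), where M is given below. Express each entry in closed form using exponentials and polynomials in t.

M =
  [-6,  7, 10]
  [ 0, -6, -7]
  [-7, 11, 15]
e^{tM} =
  [-21*t^2*exp(t)/2 - 7*t*exp(t) + exp(t), 6*t^2*exp(t) + 7*t*exp(t), 21*t^2*exp(t)/2 + 10*t*exp(t)]
  [49*t^2*exp(t)/2, -14*t^2*exp(t) - 7*t*exp(t) + exp(t), -49*t^2*exp(t)/2 - 7*t*exp(t)]
  [-49*t^2*exp(t)/2 - 7*t*exp(t), 14*t^2*exp(t) + 11*t*exp(t), 49*t^2*exp(t)/2 + 14*t*exp(t) + exp(t)]

Strategy: write M = P · J · P⁻¹ where J is a Jordan canonical form, so e^{tM} = P · e^{tJ} · P⁻¹, and e^{tJ} can be computed block-by-block.

M has Jordan form
J =
  [1, 1, 0]
  [0, 1, 1]
  [0, 0, 1]
(up to reordering of blocks).

Per-block formulas:
  For a 3×3 Jordan block J_3(1): exp(t · J_3(1)) = e^(1t)·(I + t·N + (t^2/2)·N^2), where N is the 3×3 nilpotent shift.

After assembling e^{tJ} and conjugating by P, we get:

e^{tM} =
  [-21*t^2*exp(t)/2 - 7*t*exp(t) + exp(t), 6*t^2*exp(t) + 7*t*exp(t), 21*t^2*exp(t)/2 + 10*t*exp(t)]
  [49*t^2*exp(t)/2, -14*t^2*exp(t) - 7*t*exp(t) + exp(t), -49*t^2*exp(t)/2 - 7*t*exp(t)]
  [-49*t^2*exp(t)/2 - 7*t*exp(t), 14*t^2*exp(t) + 11*t*exp(t), 49*t^2*exp(t)/2 + 14*t*exp(t) + exp(t)]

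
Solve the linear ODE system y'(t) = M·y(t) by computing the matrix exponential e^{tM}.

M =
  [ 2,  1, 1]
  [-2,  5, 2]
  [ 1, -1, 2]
e^{tM} =
  [-t*exp(3*t) + exp(3*t), t*exp(3*t), t*exp(3*t)]
  [-2*t*exp(3*t), 2*t*exp(3*t) + exp(3*t), 2*t*exp(3*t)]
  [t*exp(3*t), -t*exp(3*t), -t*exp(3*t) + exp(3*t)]

Strategy: write M = P · J · P⁻¹ where J is a Jordan canonical form, so e^{tM} = P · e^{tJ} · P⁻¹, and e^{tJ} can be computed block-by-block.

M has Jordan form
J =
  [3, 1, 0]
  [0, 3, 0]
  [0, 0, 3]
(up to reordering of blocks).

Per-block formulas:
  For a 2×2 Jordan block J_2(3): exp(t · J_2(3)) = e^(3t)·(I + t·N), where N is the 2×2 nilpotent shift.
  For a 1×1 block at λ = 3: exp(t · [3]) = [e^(3t)].

After assembling e^{tJ} and conjugating by P, we get:

e^{tM} =
  [-t*exp(3*t) + exp(3*t), t*exp(3*t), t*exp(3*t)]
  [-2*t*exp(3*t), 2*t*exp(3*t) + exp(3*t), 2*t*exp(3*t)]
  [t*exp(3*t), -t*exp(3*t), -t*exp(3*t) + exp(3*t)]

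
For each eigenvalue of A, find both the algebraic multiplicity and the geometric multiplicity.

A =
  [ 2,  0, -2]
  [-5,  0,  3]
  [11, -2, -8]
λ = -2: alg = 3, geom = 1

Step 1 — factor the characteristic polynomial to read off the algebraic multiplicities:
  χ_A(x) = (x + 2)^3

Step 2 — compute geometric multiplicities via the rank-nullity identity g(λ) = n − rank(A − λI):
  rank(A − (-2)·I) = 2, so dim ker(A − (-2)·I) = n − 2 = 1

Summary:
  λ = -2: algebraic multiplicity = 3, geometric multiplicity = 1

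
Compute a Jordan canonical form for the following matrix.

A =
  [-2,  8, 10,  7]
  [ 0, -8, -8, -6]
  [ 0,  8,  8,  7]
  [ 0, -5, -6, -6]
J_3(-2) ⊕ J_1(-2)

The characteristic polynomial is
  det(x·I − A) = x^4 + 8*x^3 + 24*x^2 + 32*x + 16 = (x + 2)^4

Eigenvalues and multiplicities (the geometric multiplicity of λ is n − rank(A − λI), which equals the number of Jordan blocks for λ):
  λ = -2: algebraic multiplicity = 4, geometric multiplicity = 2

Determining the block sizes for each eigenvalue:
  λ = -2: with am = 4 and gm = 2, the partition is not yet determined (e.g. several partitions of 4 into 2 parts exist). Let N = A − (-2)·I. Computing rank(N^1) = 2, rank(N^2) = 1, rank(N^3) = 0; the number of blocks of size ≥ j is rank(N^{j−1}) − rank(N^j), giving [2, 1, 1]. So we have 1 block(s) of size 3, 1 block(s) of size 1 → block sizes [3, 1]

Assembling the blocks gives a Jordan form
J =
  [-2,  1,  0,  0]
  [ 0, -2,  1,  0]
  [ 0,  0, -2,  0]
  [ 0,  0,  0, -2]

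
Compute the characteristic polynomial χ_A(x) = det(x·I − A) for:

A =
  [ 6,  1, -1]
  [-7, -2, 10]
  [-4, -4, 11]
x^3 - 15*x^2 + 75*x - 125

Expanding det(x·I − A) (e.g. by cofactor expansion or by noting that A is similar to its Jordan form J, which has the same characteristic polynomial as A) gives
  χ_A(x) = x^3 - 15*x^2 + 75*x - 125
which factors as (x - 5)^3. The eigenvalues (with algebraic multiplicities) are λ = 5 with multiplicity 3.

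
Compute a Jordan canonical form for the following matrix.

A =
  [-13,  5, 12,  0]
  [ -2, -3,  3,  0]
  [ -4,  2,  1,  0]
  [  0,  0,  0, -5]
J_3(-5) ⊕ J_1(-5)

The characteristic polynomial is
  det(x·I − A) = x^4 + 20*x^3 + 150*x^2 + 500*x + 625 = (x + 5)^4

Eigenvalues and multiplicities (the geometric multiplicity of λ is n − rank(A − λI), which equals the number of Jordan blocks for λ):
  λ = -5: algebraic multiplicity = 4, geometric multiplicity = 2

Determining the block sizes for each eigenvalue:
  λ = -5: with am = 4 and gm = 2, the partition is not yet determined (e.g. several partitions of 4 into 2 parts exist). Let N = A − (-5)·I. Computing rank(N^1) = 2, rank(N^2) = 1, rank(N^3) = 0; the number of blocks of size ≥ j is rank(N^{j−1}) − rank(N^j), giving [2, 1, 1]. So we have 1 block(s) of size 3, 1 block(s) of size 1 → block sizes [3, 1]

Assembling the blocks gives a Jordan form
J =
  [-5,  1,  0,  0]
  [ 0, -5,  1,  0]
  [ 0,  0, -5,  0]
  [ 0,  0,  0, -5]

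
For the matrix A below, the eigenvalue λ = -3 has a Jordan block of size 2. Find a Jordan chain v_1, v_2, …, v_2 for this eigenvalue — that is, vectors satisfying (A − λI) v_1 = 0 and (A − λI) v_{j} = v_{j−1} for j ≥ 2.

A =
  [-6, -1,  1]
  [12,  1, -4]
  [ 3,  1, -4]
A Jordan chain for λ = -3 of length 2:
v_1 = (-3, 12, 3)ᵀ
v_2 = (1, 0, 0)ᵀ

Let N = A − (-3)·I. We want v_2 with N^2 v_2 = 0 but N^1 v_2 ≠ 0; then v_{j-1} := N · v_j for j = 2, …, 2.

Pick v_2 = (1, 0, 0)ᵀ.
Then v_1 = N · v_2 = (-3, 12, 3)ᵀ.

Sanity check: (A − (-3)·I) v_1 = (0, 0, 0)ᵀ = 0. ✓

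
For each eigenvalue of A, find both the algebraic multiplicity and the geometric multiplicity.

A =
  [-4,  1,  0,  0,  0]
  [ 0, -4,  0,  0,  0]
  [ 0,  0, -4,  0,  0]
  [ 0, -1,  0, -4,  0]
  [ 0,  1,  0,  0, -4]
λ = -4: alg = 5, geom = 4

Step 1 — factor the characteristic polynomial to read off the algebraic multiplicities:
  χ_A(x) = (x + 4)^5

Step 2 — compute geometric multiplicities via the rank-nullity identity g(λ) = n − rank(A − λI):
  rank(A − (-4)·I) = 1, so dim ker(A − (-4)·I) = n − 1 = 4

Summary:
  λ = -4: algebraic multiplicity = 5, geometric multiplicity = 4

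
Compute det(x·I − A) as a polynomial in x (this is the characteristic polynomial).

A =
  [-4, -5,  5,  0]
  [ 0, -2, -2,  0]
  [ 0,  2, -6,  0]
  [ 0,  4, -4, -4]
x^4 + 16*x^3 + 96*x^2 + 256*x + 256

Expanding det(x·I − A) (e.g. by cofactor expansion or by noting that A is similar to its Jordan form J, which has the same characteristic polynomial as A) gives
  χ_A(x) = x^4 + 16*x^3 + 96*x^2 + 256*x + 256
which factors as (x + 4)^4. The eigenvalues (with algebraic multiplicities) are λ = -4 with multiplicity 4.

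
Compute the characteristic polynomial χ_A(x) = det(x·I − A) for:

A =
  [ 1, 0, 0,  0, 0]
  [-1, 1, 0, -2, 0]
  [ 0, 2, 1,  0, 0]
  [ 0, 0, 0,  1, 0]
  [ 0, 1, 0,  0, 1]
x^5 - 5*x^4 + 10*x^3 - 10*x^2 + 5*x - 1

Expanding det(x·I − A) (e.g. by cofactor expansion or by noting that A is similar to its Jordan form J, which has the same characteristic polynomial as A) gives
  χ_A(x) = x^5 - 5*x^4 + 10*x^3 - 10*x^2 + 5*x - 1
which factors as (x - 1)^5. The eigenvalues (with algebraic multiplicities) are λ = 1 with multiplicity 5.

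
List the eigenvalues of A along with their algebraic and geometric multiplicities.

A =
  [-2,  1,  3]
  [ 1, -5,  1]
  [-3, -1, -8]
λ = -5: alg = 3, geom = 1

Step 1 — factor the characteristic polynomial to read off the algebraic multiplicities:
  χ_A(x) = (x + 5)^3

Step 2 — compute geometric multiplicities via the rank-nullity identity g(λ) = n − rank(A − λI):
  rank(A − (-5)·I) = 2, so dim ker(A − (-5)·I) = n − 2 = 1

Summary:
  λ = -5: algebraic multiplicity = 3, geometric multiplicity = 1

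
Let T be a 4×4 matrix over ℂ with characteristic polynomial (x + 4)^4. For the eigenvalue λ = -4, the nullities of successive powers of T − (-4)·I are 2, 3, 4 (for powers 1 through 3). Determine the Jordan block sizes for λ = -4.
Block sizes for λ = -4: [3, 1]

From the dimensions of kernels of powers, the number of Jordan blocks of size at least j is d_j − d_{j−1} where d_j = dim ker(N^j) (with d_0 = 0). Computing the differences gives [2, 1, 1].
The number of blocks of size exactly k is (#blocks of size ≥ k) − (#blocks of size ≥ k + 1), so the partition is: 1 block(s) of size 1, 1 block(s) of size 3.
In nonincreasing order the block sizes are [3, 1].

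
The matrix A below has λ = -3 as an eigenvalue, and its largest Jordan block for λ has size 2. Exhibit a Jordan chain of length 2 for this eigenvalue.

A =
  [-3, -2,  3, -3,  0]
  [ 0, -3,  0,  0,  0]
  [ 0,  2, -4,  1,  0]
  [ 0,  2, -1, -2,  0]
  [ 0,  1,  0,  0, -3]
A Jordan chain for λ = -3 of length 2:
v_1 = (-2, 0, 2, 2, 1)ᵀ
v_2 = (0, 1, 0, 0, 0)ᵀ

Let N = A − (-3)·I. We want v_2 with N^2 v_2 = 0 but N^1 v_2 ≠ 0; then v_{j-1} := N · v_j for j = 2, …, 2.

Pick v_2 = (0, 1, 0, 0, 0)ᵀ.
Then v_1 = N · v_2 = (-2, 0, 2, 2, 1)ᵀ.

Sanity check: (A − (-3)·I) v_1 = (0, 0, 0, 0, 0)ᵀ = 0. ✓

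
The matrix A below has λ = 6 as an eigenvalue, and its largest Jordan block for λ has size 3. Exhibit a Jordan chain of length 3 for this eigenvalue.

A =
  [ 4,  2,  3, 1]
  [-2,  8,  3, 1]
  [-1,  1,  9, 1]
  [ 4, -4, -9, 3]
A Jordan chain for λ = 6 of length 3:
v_1 = (1, 1, 1, -3)ᵀ
v_2 = (-2, -2, -1, 4)ᵀ
v_3 = (1, 0, 0, 0)ᵀ

Let N = A − (6)·I. We want v_3 with N^3 v_3 = 0 but N^2 v_3 ≠ 0; then v_{j-1} := N · v_j for j = 3, …, 2.

Pick v_3 = (1, 0, 0, 0)ᵀ.
Then v_2 = N · v_3 = (-2, -2, -1, 4)ᵀ.
Then v_1 = N · v_2 = (1, 1, 1, -3)ᵀ.

Sanity check: (A − (6)·I) v_1 = (0, 0, 0, 0)ᵀ = 0. ✓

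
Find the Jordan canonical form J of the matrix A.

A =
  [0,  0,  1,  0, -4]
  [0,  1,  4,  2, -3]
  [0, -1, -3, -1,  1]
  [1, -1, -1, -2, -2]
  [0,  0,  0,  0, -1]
J_3(-1) ⊕ J_2(-1)

The characteristic polynomial is
  det(x·I − A) = x^5 + 5*x^4 + 10*x^3 + 10*x^2 + 5*x + 1 = (x + 1)^5

Eigenvalues and multiplicities (the geometric multiplicity of λ is n − rank(A − λI), which equals the number of Jordan blocks for λ):
  λ = -1: algebraic multiplicity = 5, geometric multiplicity = 2

Determining the block sizes for each eigenvalue:
  λ = -1: with am = 5 and gm = 2, the partition is not yet determined (e.g. several partitions of 5 into 2 parts exist). Let N = A − (-1)·I. Computing rank(N^1) = 3, rank(N^2) = 1, rank(N^3) = 0; the number of blocks of size ≥ j is rank(N^{j−1}) − rank(N^j), giving [2, 2, 1]. So we have 1 block(s) of size 3, 1 block(s) of size 2 → block sizes [3, 2]

Assembling the blocks gives a Jordan form
J =
  [-1,  1,  0,  0,  0]
  [ 0, -1,  1,  0,  0]
  [ 0,  0, -1,  0,  0]
  [ 0,  0,  0, -1,  1]
  [ 0,  0,  0,  0, -1]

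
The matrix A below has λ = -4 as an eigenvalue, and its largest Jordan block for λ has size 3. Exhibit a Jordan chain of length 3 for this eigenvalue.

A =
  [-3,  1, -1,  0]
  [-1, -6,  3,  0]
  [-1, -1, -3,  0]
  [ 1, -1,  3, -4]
A Jordan chain for λ = -4 of length 3:
v_1 = (1, -2, -1, -1)ᵀ
v_2 = (1, -1, -1, 1)ᵀ
v_3 = (1, 0, 0, 0)ᵀ

Let N = A − (-4)·I. We want v_3 with N^3 v_3 = 0 but N^2 v_3 ≠ 0; then v_{j-1} := N · v_j for j = 3, …, 2.

Pick v_3 = (1, 0, 0, 0)ᵀ.
Then v_2 = N · v_3 = (1, -1, -1, 1)ᵀ.
Then v_1 = N · v_2 = (1, -2, -1, -1)ᵀ.

Sanity check: (A − (-4)·I) v_1 = (0, 0, 0, 0)ᵀ = 0. ✓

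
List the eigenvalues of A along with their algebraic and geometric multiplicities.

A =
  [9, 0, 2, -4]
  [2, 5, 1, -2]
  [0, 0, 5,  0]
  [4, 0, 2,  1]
λ = 5: alg = 4, geom = 3

Step 1 — factor the characteristic polynomial to read off the algebraic multiplicities:
  χ_A(x) = (x - 5)^4

Step 2 — compute geometric multiplicities via the rank-nullity identity g(λ) = n − rank(A − λI):
  rank(A − (5)·I) = 1, so dim ker(A − (5)·I) = n − 1 = 3

Summary:
  λ = 5: algebraic multiplicity = 4, geometric multiplicity = 3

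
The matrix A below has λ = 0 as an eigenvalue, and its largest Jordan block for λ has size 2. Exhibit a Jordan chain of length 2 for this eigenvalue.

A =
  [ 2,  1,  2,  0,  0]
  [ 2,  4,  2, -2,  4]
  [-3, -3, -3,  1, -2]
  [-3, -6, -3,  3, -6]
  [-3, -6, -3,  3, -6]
A Jordan chain for λ = 0 of length 2:
v_1 = (2, 2, -3, -3, -3)ᵀ
v_2 = (1, 0, 0, 0, 0)ᵀ

Let N = A − (0)·I. We want v_2 with N^2 v_2 = 0 but N^1 v_2 ≠ 0; then v_{j-1} := N · v_j for j = 2, …, 2.

Pick v_2 = (1, 0, 0, 0, 0)ᵀ.
Then v_1 = N · v_2 = (2, 2, -3, -3, -3)ᵀ.

Sanity check: (A − (0)·I) v_1 = (0, 0, 0, 0, 0)ᵀ = 0. ✓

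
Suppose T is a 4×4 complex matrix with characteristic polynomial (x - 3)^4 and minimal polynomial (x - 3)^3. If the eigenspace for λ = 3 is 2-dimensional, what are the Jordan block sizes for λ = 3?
Block sizes for λ = 3: [3, 1]

Step 1 — from the characteristic polynomial, algebraic multiplicity of λ = 3 is 4. From dim ker(T − (3)·I) = 2, there are exactly 2 Jordan blocks for λ = 3.
Step 2 — from the minimal polynomial, the factor (x − 3)^3 tells us the largest block for λ = 3 has size 3.
Step 3 — with total size 4, 2 blocks, and largest block 3, the block sizes (in nonincreasing order) are [3, 1].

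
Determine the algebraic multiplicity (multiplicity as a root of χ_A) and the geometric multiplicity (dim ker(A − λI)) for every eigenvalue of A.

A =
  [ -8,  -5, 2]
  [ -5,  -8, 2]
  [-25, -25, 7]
λ = -3: alg = 3, geom = 2

Step 1 — factor the characteristic polynomial to read off the algebraic multiplicities:
  χ_A(x) = (x + 3)^3

Step 2 — compute geometric multiplicities via the rank-nullity identity g(λ) = n − rank(A − λI):
  rank(A − (-3)·I) = 1, so dim ker(A − (-3)·I) = n − 1 = 2

Summary:
  λ = -3: algebraic multiplicity = 3, geometric multiplicity = 2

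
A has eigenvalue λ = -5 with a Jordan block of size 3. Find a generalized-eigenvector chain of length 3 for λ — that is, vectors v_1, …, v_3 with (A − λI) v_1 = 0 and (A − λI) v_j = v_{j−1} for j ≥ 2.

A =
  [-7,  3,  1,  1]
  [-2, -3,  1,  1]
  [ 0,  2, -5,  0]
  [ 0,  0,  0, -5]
A Jordan chain for λ = -5 of length 3:
v_1 = (-2, 0, -4, 0)ᵀ
v_2 = (-2, -2, 0, 0)ᵀ
v_3 = (1, 0, 0, 0)ᵀ

Let N = A − (-5)·I. We want v_3 with N^3 v_3 = 0 but N^2 v_3 ≠ 0; then v_{j-1} := N · v_j for j = 3, …, 2.

Pick v_3 = (1, 0, 0, 0)ᵀ.
Then v_2 = N · v_3 = (-2, -2, 0, 0)ᵀ.
Then v_1 = N · v_2 = (-2, 0, -4, 0)ᵀ.

Sanity check: (A − (-5)·I) v_1 = (0, 0, 0, 0)ᵀ = 0. ✓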